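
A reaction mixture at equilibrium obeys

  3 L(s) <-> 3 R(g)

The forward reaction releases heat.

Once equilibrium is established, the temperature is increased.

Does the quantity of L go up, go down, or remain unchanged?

increases

The forward reaction is exothermic. Raising T favours the endothermic direction — shift to the left.
The net shift is to the left. L is a reactant, so its amount increases.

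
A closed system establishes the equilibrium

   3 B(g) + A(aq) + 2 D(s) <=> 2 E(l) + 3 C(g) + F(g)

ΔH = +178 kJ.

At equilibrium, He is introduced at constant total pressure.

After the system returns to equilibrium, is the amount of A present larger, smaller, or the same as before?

decreases

Adding inert gas at constant total pressure expands the volume and lowers every reacting partial pressure. With Δn_gas = 4 − 3 = +1, Q moves away from K toward the side with fewer gas moles, so the system shifts toward the side with more gas moles — to the right.
The net shift is to the right. A is a reactant, so its amount decreases.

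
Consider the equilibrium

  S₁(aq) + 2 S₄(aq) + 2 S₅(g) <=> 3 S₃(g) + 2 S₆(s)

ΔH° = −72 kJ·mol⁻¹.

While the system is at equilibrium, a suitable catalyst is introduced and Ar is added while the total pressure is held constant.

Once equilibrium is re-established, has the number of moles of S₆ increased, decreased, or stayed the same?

increases

A catalyst speeds both forward and reverse rates equally; it changes neither Q nor K — no shift from this change.
Adding inert gas at constant total pressure expands the volume and lowers every reacting partial pressure. With Δn_gas = 3 − 2 = +1, Q moves away from K toward the side with fewer gas moles, so the system shifts toward the side with more gas moles — to the right.
The net shift is to the right. S₆ is a product, so its amount increases.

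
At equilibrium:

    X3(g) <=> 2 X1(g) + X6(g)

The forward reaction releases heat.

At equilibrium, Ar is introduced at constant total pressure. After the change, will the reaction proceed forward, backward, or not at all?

right

Adding inert gas at constant total pressure expands the volume and lowers every reacting partial pressure. With Δn_gas = 3 − 1 = +2, Q moves away from K toward the side with fewer gas moles, so the system shifts toward the side with more gas moles — to the right.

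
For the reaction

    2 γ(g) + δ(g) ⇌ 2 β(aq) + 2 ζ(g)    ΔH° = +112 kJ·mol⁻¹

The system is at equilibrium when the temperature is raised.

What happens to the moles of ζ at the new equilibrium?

The forward reaction is endothermic. Raising T favours the endothermic direction — shift to the right.
The net shift is to the right. ζ is a product, so its amount increases.

increases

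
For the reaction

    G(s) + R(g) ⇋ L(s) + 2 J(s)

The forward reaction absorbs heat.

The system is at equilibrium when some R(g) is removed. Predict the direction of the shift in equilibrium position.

left

Removing R (g), a reactant, drives the reaction to the left.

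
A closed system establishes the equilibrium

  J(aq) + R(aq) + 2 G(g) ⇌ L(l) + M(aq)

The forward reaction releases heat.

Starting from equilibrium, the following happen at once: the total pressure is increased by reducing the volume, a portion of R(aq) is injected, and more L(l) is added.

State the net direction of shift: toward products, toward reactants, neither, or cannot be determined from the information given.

right

Gas moles: reactants 2, products 0 (Δn_gas = -2). Compression shifts the system toward the side with fewer moles of gas — to the right.
Adding R (aq), a reactant, drives the reaction to the right.
L is a pure liquid; its activity is 1 regardless of amount, so Q is unaffected — no shift from this change.
Only the nonzero effect(s) matter; the net shift is to the right.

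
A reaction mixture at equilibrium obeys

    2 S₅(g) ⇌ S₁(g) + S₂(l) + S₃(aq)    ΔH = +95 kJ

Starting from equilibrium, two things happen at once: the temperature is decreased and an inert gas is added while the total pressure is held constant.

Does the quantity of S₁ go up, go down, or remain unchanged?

decreases

The forward reaction is endothermic. Lowering T favours the exothermic direction — shift to the left.
Adding inert gas at constant total pressure expands the volume and lowers every reacting partial pressure. With Δn_gas = 1 − 2 = -1, Q moves away from K toward the side with fewer gas moles, so the system shifts toward the side with more gas moles — to the left.
The net shift is to the left. S₁ is a product, so its amount decreases.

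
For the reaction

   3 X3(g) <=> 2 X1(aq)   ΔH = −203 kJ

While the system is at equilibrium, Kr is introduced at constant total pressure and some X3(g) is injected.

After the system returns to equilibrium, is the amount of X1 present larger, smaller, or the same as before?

cannot be determined

Adding inert gas at constant total pressure expands the volume and lowers every reacting partial pressure. With Δn_gas = 0 − 3 = -3, Q moves away from K toward the side with fewer gas moles, so the system shifts toward the side with more gas moles — to the left.
Adding X3 (g), a reactant, drives the reaction to the right.
The two effects oppose each other, so the net shift — and hence the change in X1 — cannot be determined from the given information.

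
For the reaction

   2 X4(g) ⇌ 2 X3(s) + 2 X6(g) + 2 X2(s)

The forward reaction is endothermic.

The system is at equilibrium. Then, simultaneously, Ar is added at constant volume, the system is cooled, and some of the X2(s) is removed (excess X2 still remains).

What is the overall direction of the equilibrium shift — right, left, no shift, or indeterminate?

left

At constant volume, adding an inert gas leaves every reacting species' partial pressure unchanged, so Q is unchanged — no shift from this change.
The forward reaction is endothermic. Lowering T favours the exothermic direction — shift to the left.
X2 is a pure solid; its activity is 1 regardless of amount, so Q is unaffected — no shift from this change.
Only the nonzero effect(s) matter; the net shift is to the left.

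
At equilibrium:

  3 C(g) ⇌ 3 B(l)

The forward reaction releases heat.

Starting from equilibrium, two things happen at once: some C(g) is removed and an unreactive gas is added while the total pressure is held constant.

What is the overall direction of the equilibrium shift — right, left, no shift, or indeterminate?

left

Removing C (g), a reactant, drives the reaction to the left.
Adding inert gas at constant total pressure expands the volume and lowers every reacting partial pressure. With Δn_gas = 0 − 3 = -3, Q moves away from K toward the side with fewer gas moles, so the system shifts toward the side with more gas moles — to the left.
All effects act in the same direction — net shift to the left.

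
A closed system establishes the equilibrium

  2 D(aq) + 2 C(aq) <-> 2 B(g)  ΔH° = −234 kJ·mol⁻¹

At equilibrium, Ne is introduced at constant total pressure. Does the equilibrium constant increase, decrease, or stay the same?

The equilibrium constant depends only on temperature. This perturbation may move the position of equilibrium, but since T is unchanged, K itself is unchanged.

unchanged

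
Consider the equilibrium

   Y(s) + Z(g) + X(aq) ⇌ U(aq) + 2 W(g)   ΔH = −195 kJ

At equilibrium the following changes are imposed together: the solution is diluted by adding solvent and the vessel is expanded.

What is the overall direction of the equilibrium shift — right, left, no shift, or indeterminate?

right

Dilution scales every aqueous concentration by the same factor. Δn_aq = 1 − 1 = 0, so Q is unchanged — no shift.
Gas moles: reactants 1, products 2 (Δn_gas = +1). Expansion shifts the system toward the side with more moles of gas — to the right.
Only the nonzero effect(s) matter; the net shift is to the right.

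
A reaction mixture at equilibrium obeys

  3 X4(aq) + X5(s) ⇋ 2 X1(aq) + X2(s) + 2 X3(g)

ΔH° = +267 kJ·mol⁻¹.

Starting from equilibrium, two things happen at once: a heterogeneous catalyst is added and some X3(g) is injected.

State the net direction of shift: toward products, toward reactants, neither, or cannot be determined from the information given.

left

A catalyst speeds both forward and reverse rates equally; it changes neither Q nor K — no shift from this change.
Adding X3 (g), a product, drives the reaction to the left.
Only the nonzero effect(s) matter; the net shift is to the left.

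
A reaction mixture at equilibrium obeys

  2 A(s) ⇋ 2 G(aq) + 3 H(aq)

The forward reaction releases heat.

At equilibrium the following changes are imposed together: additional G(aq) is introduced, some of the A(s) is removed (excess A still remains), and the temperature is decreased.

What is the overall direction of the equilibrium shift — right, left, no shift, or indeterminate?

cannot be determined

Adding G (aq), a product, drives the reaction to the left.
A is a pure solid; its activity is 1 regardless of amount, so Q is unaffected — no shift from this change.
The forward reaction is exothermic. Lowering T favours the exothermic direction — shift to the right.
The individual effects push in opposite directions; without quantitative information the net direction cannot be determined.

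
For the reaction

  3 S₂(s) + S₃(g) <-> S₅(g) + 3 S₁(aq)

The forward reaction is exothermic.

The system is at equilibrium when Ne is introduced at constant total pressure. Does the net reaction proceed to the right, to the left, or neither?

Adding inert gas at constant total pressure expands the volume, scaling every reacting partial pressure by the same factor. Δn_gas = 1 − 1 = 0, so Q is unchanged — no shift.

no shift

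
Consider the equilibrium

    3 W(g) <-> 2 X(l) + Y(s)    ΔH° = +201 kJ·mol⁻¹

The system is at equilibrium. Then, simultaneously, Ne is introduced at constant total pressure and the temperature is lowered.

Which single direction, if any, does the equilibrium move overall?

left

Adding inert gas at constant total pressure expands the volume and lowers every reacting partial pressure. With Δn_gas = 0 − 3 = -3, Q moves away from K toward the side with fewer gas moles, so the system shifts toward the side with more gas moles — to the left.
The forward reaction is endothermic. Lowering T favours the exothermic direction — shift to the left.
All effects act in the same direction — net shift to the left.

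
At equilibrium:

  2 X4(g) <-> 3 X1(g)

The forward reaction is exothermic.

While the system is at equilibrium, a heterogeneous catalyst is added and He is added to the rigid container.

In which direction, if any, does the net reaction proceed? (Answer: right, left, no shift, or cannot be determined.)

A catalyst speeds both forward and reverse rates equally; it changes neither Q nor K — no shift from this change.
At constant volume, adding an inert gas leaves every reacting species' partial pressure unchanged, so Q is unchanged — no shift from this change.
None of the changes alters Q relative to K, so there is no net shift.

no shift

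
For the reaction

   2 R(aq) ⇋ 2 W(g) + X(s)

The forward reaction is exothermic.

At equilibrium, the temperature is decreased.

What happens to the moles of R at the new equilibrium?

decreases

The forward reaction is exothermic. Lowering T favours the exothermic direction — shift to the right.
The net shift is to the right. R is a reactant, so its amount decreases.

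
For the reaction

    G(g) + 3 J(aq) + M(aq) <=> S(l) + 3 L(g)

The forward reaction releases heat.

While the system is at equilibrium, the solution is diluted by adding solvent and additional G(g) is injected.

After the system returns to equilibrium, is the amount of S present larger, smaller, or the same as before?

cannot be determined

Dilution lowers every aqueous concentration by the same factor. Δn_aq = 0 − 4 = -4, so the system shifts toward the side with more dissolved moles — to the left.
Adding G (g), a reactant, drives the reaction to the right.
The two effects oppose each other, so the net shift — and hence the change in S — cannot be determined from the given information.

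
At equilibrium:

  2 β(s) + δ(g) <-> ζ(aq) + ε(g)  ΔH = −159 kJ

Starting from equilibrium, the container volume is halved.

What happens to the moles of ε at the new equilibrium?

Gas moles: reactants 1, products 1. Δn_gas = 0, so a volume change leaves Q equal to K — no shift from this change.
No net shift occurs, so the amount of ε is unchanged.

unchanged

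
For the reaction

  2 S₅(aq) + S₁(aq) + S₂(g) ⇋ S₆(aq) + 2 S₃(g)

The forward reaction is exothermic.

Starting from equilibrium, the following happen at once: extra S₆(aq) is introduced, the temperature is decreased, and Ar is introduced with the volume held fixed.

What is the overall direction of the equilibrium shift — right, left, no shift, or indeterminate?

Adding S₆ (aq), a product, drives the reaction to the left.
The forward reaction is exothermic. Lowering T favours the exothermic direction — shift to the right.
At constant volume, adding an inert gas leaves every reacting species' partial pressure unchanged, so Q is unchanged — no shift from this change.
The individual effects push in opposite directions; without quantitative information the net direction cannot be determined.

cannot be determined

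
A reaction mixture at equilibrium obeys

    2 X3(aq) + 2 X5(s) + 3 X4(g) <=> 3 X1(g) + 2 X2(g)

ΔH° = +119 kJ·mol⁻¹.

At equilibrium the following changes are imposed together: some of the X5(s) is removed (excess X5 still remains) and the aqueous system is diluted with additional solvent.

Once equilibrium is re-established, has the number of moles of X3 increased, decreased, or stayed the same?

increases

X5 is a pure solid; its activity is 1 regardless of amount, so Q is unaffected — no shift from this change.
Dilution lowers every aqueous concentration by the same factor. Δn_aq = 0 − 2 = -2, so the system shifts toward the side with more dissolved moles — to the left.
The net shift is to the left. X3 is a reactant, so its amount increases.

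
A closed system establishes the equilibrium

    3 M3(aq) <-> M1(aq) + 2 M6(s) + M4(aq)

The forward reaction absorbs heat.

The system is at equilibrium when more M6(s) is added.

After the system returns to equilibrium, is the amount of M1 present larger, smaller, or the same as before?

unchanged

M6 is a pure solid; its activity is 1 regardless of amount, so Q is unaffected — no shift from this change.
No net shift occurs, so the amount of M1 is unchanged.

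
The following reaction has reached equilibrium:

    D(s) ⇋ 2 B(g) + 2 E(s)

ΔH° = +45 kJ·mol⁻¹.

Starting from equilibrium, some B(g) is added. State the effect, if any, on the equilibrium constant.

unchanged

The equilibrium constant depends only on temperature. This perturbation may move the position of equilibrium, but since T is unchanged, K itself is unchanged.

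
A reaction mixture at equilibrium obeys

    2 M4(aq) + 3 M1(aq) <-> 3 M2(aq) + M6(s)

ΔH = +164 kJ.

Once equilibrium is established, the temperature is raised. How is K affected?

K depends on temperature via the van 't Hoff relation. The forward reaction is endothermic, so raising T increases K.

increases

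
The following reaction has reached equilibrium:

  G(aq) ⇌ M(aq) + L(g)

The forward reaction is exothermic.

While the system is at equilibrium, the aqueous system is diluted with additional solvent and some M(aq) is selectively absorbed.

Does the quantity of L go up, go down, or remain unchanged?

increases

Dilution scales every aqueous concentration by the same factor. Δn_aq = 1 − 1 = 0, so Q is unchanged — no shift.
Removing M (aq), a product, drives the reaction to the right.
The net shift is to the right. L is a product, so its amount increases.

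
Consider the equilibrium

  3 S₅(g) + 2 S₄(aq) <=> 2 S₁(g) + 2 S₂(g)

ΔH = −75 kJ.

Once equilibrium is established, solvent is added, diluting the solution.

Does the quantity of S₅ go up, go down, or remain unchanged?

increases

Dilution lowers every aqueous concentration by the same factor. Δn_aq = 0 − 2 = -2, so the system shifts toward the side with more dissolved moles — to the left.
The net shift is to the left. S₅ is a reactant, so its amount increases.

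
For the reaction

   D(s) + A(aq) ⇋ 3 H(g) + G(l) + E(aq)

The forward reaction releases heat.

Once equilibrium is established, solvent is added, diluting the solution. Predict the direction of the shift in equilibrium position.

Dilution scales every aqueous concentration by the same factor. Δn_aq = 1 − 1 = 0, so Q is unchanged — no shift.

no shift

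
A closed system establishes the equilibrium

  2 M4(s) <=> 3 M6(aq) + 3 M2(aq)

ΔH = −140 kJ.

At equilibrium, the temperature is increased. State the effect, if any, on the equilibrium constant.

decreases

K depends on temperature via the van 't Hoff relation. The forward reaction is exothermic, so raising T decreases K.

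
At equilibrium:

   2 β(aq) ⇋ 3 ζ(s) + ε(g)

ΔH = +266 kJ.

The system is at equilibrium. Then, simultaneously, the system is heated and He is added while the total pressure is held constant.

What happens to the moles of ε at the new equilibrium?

The forward reaction is endothermic. Raising T favours the endothermic direction — shift to the right.
Adding inert gas at constant total pressure expands the volume and lowers every reacting partial pressure. With Δn_gas = 1 − 0 = +1, Q moves away from K toward the side with fewer gas moles, so the system shifts toward the side with more gas moles — to the right.
The net shift is to the right. ε is a product, so its amount increases.

increases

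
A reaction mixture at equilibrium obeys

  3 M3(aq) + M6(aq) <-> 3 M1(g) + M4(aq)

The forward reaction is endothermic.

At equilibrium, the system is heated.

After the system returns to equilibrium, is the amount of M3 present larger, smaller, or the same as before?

decreases

The forward reaction is endothermic. Raising T favours the endothermic direction — shift to the right.
The net shift is to the right. M3 is a reactant, so its amount decreases.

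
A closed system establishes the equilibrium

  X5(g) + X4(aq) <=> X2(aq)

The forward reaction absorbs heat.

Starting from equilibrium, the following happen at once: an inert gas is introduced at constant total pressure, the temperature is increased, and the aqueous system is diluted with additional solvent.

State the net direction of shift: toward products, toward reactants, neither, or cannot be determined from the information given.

Adding inert gas at constant total pressure expands the volume and lowers every reacting partial pressure. With Δn_gas = 0 − 1 = -1, Q moves away from K toward the side with fewer gas moles, so the system shifts toward the side with more gas moles — to the left.
The forward reaction is endothermic. Raising T favours the endothermic direction — shift to the right.
Dilution scales every aqueous concentration by the same factor. Δn_aq = 1 − 1 = 0, so Q is unchanged — no shift.
The individual effects push in opposite directions; without quantitative information the net direction cannot be determined.

cannot be determined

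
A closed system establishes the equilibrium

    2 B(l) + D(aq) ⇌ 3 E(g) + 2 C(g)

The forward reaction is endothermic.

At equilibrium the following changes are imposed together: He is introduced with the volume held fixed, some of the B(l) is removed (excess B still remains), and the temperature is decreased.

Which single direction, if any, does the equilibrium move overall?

left

At constant volume, adding an inert gas leaves every reacting species' partial pressure unchanged, so Q is unchanged — no shift from this change.
B is a pure liquid; its activity is 1 regardless of amount, so Q is unaffected — no shift from this change.
The forward reaction is endothermic. Lowering T favours the exothermic direction — shift to the left.
Only the nonzero effect(s) matter; the net shift is to the left.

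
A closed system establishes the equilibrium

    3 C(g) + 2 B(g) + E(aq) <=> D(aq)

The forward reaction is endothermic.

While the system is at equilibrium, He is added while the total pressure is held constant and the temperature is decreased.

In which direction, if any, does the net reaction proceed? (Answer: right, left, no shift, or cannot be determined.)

left

Adding inert gas at constant total pressure expands the volume and lowers every reacting partial pressure. With Δn_gas = 0 − 5 = -5, Q moves away from K toward the side with fewer gas moles, so the system shifts toward the side with more gas moles — to the left.
The forward reaction is endothermic. Lowering T favours the exothermic direction — shift to the left.
All effects act in the same direction — net shift to the left.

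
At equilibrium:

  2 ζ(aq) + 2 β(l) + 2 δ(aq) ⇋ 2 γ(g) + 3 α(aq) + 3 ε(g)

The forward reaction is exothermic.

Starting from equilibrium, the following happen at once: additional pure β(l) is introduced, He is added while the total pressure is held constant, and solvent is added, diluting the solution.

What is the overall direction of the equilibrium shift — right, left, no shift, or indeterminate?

cannot be determined

β is a pure liquid; its activity is 1 regardless of amount, so Q is unaffected — no shift from this change.
Adding inert gas at constant total pressure expands the volume and lowers every reacting partial pressure. With Δn_gas = 5 − 0 = +5, Q moves away from K toward the side with fewer gas moles, so the system shifts toward the side with more gas moles — to the right.
Dilution lowers every aqueous concentration by the same factor. Δn_aq = 3 − 4 = -1, so the system shifts toward the side with more dissolved moles — to the left.
The individual effects push in opposite directions; without quantitative information the net direction cannot be determined.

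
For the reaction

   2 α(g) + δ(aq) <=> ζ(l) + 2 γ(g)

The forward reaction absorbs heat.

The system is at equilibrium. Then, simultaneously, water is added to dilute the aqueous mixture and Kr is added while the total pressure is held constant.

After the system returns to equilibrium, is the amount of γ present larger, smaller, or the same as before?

decreases

Dilution lowers every aqueous concentration by the same factor. Δn_aq = 0 − 1 = -1, so the system shifts toward the side with more dissolved moles — to the left.
Adding inert gas at constant total pressure expands the volume, scaling every reacting partial pressure by the same factor. Δn_gas = 2 − 2 = 0, so Q is unchanged — no shift.
The net shift is to the left. γ is a product, so its amount decreases.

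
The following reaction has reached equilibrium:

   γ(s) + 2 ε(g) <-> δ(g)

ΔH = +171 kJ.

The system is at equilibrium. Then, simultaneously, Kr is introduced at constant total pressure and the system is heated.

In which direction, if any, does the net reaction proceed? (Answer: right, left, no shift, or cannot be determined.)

cannot be determined

Adding inert gas at constant total pressure expands the volume and lowers every reacting partial pressure. With Δn_gas = 1 − 2 = -1, Q moves away from K toward the side with fewer gas moles, so the system shifts toward the side with more gas moles — to the left.
The forward reaction is endothermic. Raising T favours the endothermic direction — shift to the right.
The individual effects push in opposite directions; without quantitative information the net direction cannot be determined.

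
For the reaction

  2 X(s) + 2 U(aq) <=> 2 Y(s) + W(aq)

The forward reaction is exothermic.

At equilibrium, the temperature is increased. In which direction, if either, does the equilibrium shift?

left

The forward reaction is exothermic. Raising T favours the endothermic direction — shift to the left.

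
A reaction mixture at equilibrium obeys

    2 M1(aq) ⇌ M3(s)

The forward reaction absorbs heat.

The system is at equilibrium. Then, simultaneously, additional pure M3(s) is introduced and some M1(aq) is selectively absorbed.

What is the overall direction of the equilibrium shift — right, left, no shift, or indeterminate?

M3 is a pure solid; its activity is 1 regardless of amount, so Q is unaffected — no shift from this change.
Removing M1 (aq), a reactant, drives the reaction to the left.
Only the nonzero effect(s) matter; the net shift is to the left.

left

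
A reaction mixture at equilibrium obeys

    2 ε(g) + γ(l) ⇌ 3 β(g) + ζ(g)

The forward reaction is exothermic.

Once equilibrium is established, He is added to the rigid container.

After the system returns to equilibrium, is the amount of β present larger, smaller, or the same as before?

unchanged

At constant volume, adding an inert gas leaves every reacting species' partial pressure unchanged, so Q is unchanged — no shift from this change.
No net shift occurs, so the amount of β is unchanged.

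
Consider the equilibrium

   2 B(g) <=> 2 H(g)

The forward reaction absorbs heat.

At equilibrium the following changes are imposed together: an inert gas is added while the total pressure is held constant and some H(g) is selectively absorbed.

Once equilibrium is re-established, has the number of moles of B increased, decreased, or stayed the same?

Adding inert gas at constant total pressure expands the volume, scaling every reacting partial pressure by the same factor. Δn_gas = 2 − 2 = 0, so Q is unchanged — no shift.
Removing H (g), a product, drives the reaction to the right.
The net shift is to the right. B is a reactant, so its amount decreases.

decreases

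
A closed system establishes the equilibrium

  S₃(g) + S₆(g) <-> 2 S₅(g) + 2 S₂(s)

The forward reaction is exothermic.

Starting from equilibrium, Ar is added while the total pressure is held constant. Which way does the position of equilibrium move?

no shift

Adding inert gas at constant total pressure expands the volume, scaling every reacting partial pressure by the same factor. Δn_gas = 2 − 2 = 0, so Q is unchanged — no shift.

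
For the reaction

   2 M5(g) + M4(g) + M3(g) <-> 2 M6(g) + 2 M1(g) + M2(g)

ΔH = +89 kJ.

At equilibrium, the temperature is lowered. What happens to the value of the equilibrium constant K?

K depends on temperature via the van 't Hoff relation. The forward reaction is endothermic, so lowering T decreases K.

decreases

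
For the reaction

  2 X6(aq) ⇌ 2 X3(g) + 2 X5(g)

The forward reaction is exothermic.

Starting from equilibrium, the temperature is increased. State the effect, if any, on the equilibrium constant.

decreases

K depends on temperature via the van 't Hoff relation. The forward reaction is exothermic, so raising T decreases K.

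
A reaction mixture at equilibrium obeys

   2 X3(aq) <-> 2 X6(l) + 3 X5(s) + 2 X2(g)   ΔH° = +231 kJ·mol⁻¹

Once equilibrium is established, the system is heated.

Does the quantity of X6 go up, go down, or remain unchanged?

The forward reaction is endothermic. Raising T favours the endothermic direction — shift to the right.
The net shift is to the right. X6 is a product, so its amount increases.

increases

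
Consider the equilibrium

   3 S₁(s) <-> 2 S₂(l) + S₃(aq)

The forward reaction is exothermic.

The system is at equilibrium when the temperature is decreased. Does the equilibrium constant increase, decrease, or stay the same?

K depends on temperature via the van 't Hoff relation. The forward reaction is exothermic, so lowering T increases K.

increases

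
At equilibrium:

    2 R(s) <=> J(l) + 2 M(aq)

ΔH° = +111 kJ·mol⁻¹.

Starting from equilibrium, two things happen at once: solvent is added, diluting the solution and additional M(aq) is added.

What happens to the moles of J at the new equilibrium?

cannot be determined

Dilution lowers every aqueous concentration by the same factor. Δn_aq = 2 − 0 = +2, so the system shifts toward the side with more dissolved moles — to the right.
Adding M (aq), a product, drives the reaction to the left.
The two effects oppose each other, so the net shift — and hence the change in J — cannot be determined from the given information.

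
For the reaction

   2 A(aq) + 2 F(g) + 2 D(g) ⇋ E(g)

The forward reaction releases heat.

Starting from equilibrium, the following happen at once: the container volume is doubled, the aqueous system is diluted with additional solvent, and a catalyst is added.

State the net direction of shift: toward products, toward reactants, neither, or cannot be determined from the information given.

left

Gas moles: reactants 4, products 1 (Δn_gas = -3). Expansion shifts the system toward the side with more moles of gas — to the left.
Dilution lowers every aqueous concentration by the same factor. Δn_aq = 0 − 2 = -2, so the system shifts toward the side with more dissolved moles — to the left.
A catalyst speeds both forward and reverse rates equally; it changes neither Q nor K — no shift from this change.
Only the nonzero effect(s) matter; the net shift is to the left.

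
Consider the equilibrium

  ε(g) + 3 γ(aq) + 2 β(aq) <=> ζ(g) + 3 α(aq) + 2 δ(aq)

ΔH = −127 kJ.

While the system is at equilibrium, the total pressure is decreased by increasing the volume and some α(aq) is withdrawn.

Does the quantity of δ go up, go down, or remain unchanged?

increases

Gas moles: reactants 1, products 1. Δn_gas = 0, so a volume change leaves Q equal to K — no shift from this change.
Removing α (aq), a product, drives the reaction to the right.
The net shift is to the right. δ is a product, so its amount increases.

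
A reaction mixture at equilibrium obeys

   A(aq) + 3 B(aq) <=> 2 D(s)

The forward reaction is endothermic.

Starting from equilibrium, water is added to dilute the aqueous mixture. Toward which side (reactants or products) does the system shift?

Dilution lowers every aqueous concentration by the same factor. Δn_aq = 0 − 4 = -4, so the system shifts toward the side with more dissolved moles — to the left.

left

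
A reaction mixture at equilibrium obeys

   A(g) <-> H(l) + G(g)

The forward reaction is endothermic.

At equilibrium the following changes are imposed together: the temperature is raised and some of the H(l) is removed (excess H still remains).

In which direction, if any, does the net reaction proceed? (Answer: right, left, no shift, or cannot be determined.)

The forward reaction is endothermic. Raising T favours the endothermic direction — shift to the right.
H is a pure liquid; its activity is 1 regardless of amount, so Q is unaffected — no shift from this change.
Only the nonzero effect(s) matter; the net shift is to the right.

right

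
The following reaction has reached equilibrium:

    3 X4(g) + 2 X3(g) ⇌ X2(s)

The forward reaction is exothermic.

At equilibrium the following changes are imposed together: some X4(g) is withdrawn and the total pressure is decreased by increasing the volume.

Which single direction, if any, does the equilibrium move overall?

Removing X4 (g), a reactant, drives the reaction to the left.
Gas moles: reactants 5, products 0 (Δn_gas = -5). Expansion shifts the system toward the side with more moles of gas — to the left.
All effects act in the same direction — net shift to the left.

left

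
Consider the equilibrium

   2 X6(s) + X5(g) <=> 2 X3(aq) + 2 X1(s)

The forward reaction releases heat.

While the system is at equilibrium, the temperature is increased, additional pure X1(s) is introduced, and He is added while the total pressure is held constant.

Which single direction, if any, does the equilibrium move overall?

The forward reaction is exothermic. Raising T favours the endothermic direction — shift to the left.
X1 is a pure solid; its activity is 1 regardless of amount, so Q is unaffected — no shift from this change.
Adding inert gas at constant total pressure expands the volume and lowers every reacting partial pressure. With Δn_gas = 0 − 1 = -1, Q moves away from K toward the side with fewer gas moles, so the system shifts toward the side with more gas moles — to the left.
Only the nonzero effect(s) matter; the net shift is to the left.

left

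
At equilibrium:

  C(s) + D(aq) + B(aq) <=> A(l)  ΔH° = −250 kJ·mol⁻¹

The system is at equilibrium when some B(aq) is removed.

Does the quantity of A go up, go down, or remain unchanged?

decreases

Removing B (aq), a reactant, drives the reaction to the left.
The net shift is to the left. A is a product, so its amount decreases.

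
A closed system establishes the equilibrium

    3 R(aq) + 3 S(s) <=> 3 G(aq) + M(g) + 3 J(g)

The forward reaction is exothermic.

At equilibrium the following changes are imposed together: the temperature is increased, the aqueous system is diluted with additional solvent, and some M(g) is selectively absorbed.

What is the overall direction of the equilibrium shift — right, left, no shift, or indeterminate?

The forward reaction is exothermic. Raising T favours the endothermic direction — shift to the left.
Dilution scales every aqueous concentration by the same factor. Δn_aq = 3 − 3 = 0, so Q is unchanged — no shift.
Removing M (g), a product, drives the reaction to the right.
The individual effects push in opposite directions; without quantitative information the net direction cannot be determined.

cannot be determined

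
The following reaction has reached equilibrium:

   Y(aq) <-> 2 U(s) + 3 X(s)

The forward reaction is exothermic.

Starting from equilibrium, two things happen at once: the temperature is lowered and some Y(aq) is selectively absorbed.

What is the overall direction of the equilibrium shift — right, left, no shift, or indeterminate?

cannot be determined

The forward reaction is exothermic. Lowering T favours the exothermic direction — shift to the right.
Removing Y (aq), a reactant, drives the reaction to the left.
The individual effects push in opposite directions; without quantitative information the net direction cannot be determined.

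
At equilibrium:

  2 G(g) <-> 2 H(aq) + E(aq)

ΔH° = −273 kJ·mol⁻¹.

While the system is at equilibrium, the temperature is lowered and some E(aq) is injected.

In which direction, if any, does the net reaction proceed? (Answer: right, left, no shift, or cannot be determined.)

The forward reaction is exothermic. Lowering T favours the exothermic direction — shift to the right.
Adding E (aq), a product, drives the reaction to the left.
The individual effects push in opposite directions; without quantitative information the net direction cannot be determined.

cannot be determined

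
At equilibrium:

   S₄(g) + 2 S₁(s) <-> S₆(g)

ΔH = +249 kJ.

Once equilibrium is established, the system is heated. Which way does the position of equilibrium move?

The forward reaction is endothermic. Raising T favours the endothermic direction — shift to the right.

right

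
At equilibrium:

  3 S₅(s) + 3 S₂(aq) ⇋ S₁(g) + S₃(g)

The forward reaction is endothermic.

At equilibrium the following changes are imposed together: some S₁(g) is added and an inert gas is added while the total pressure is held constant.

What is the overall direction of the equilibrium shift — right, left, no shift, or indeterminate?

cannot be determined

Adding S₁ (g), a product, drives the reaction to the left.
Adding inert gas at constant total pressure expands the volume and lowers every reacting partial pressure. With Δn_gas = 2 − 0 = +2, Q moves away from K toward the side with fewer gas moles, so the system shifts toward the side with more gas moles — to the right.
The individual effects push in opposite directions; without quantitative information the net direction cannot be determined.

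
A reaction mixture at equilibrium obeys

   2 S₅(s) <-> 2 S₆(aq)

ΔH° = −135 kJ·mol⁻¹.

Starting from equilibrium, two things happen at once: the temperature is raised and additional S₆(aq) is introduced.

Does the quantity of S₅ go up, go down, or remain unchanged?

increases

The forward reaction is exothermic. Raising T favours the endothermic direction — shift to the left.
Adding S₆ (aq), a product, drives the reaction to the left.
The net shift is to the left. S₅ is a reactant, so its amount increases.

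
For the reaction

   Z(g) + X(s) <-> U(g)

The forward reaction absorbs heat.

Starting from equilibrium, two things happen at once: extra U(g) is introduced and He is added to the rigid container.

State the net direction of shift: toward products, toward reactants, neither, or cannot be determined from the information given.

left

Adding U (g), a product, drives the reaction to the left.
At constant volume, adding an inert gas leaves every reacting species' partial pressure unchanged, so Q is unchanged — no shift from this change.
Only the nonzero effect(s) matter; the net shift is to the left.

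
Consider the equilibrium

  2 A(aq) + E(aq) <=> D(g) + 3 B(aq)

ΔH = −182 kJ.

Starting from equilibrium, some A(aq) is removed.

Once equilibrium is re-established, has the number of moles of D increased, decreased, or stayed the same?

Removing A (aq), a reactant, drives the reaction to the left.
The net shift is to the left. D is a product, so its amount decreases.

decreases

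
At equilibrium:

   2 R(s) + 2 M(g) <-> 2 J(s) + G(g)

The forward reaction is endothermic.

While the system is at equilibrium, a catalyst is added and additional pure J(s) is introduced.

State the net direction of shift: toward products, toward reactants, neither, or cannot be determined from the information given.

no shift

A catalyst speeds both forward and reverse rates equally; it changes neither Q nor K — no shift from this change.
J is a pure solid; its activity is 1 regardless of amount, so Q is unaffected — no shift from this change.
None of the changes alters Q relative to K, so there is no net shift.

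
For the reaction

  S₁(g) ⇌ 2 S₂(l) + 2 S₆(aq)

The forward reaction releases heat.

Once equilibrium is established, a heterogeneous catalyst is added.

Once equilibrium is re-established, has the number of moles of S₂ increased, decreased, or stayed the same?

A catalyst speeds both forward and reverse rates equally; it changes neither Q nor K — no shift from this change.
No net shift occurs, so the amount of S₂ is unchanged.

unchanged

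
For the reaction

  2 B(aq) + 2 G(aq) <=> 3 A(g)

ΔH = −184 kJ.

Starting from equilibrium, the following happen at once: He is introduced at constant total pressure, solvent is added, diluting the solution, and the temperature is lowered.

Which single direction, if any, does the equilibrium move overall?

cannot be determined

Adding inert gas at constant total pressure expands the volume and lowers every reacting partial pressure. With Δn_gas = 3 − 0 = +3, Q moves away from K toward the side with fewer gas moles, so the system shifts toward the side with more gas moles — to the right.
Dilution lowers every aqueous concentration by the same factor. Δn_aq = 0 − 4 = -4, so the system shifts toward the side with more dissolved moles — to the left.
The forward reaction is exothermic. Lowering T favours the exothermic direction — shift to the right.
The individual effects push in opposite directions; without quantitative information the net direction cannot be determined.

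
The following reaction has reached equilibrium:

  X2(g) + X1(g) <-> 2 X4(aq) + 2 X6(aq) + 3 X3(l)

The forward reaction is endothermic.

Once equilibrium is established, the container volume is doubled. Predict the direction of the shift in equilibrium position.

Gas moles: reactants 2, products 0 (Δn_gas = -2). Expansion shifts the system toward the side with more moles of gas — to the left.

left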